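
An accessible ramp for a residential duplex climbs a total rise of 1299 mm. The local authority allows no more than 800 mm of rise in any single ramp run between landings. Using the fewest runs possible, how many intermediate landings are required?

⌈1299/800⌉ = 2 ramp runs.
2 runs are separated by 1 intermediate landings.

1 intermediate landings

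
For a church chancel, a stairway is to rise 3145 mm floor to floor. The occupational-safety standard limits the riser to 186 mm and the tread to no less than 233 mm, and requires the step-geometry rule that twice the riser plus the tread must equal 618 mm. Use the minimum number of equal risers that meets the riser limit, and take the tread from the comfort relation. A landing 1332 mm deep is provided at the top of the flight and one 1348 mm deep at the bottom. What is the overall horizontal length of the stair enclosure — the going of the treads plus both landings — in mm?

⌈3145/186⌉ = 17 risers.
Each riser is 3145/17 = 185 mm (≤ 186 mm).
From 2R + T = 618: T = 618 − 370 = 248 mm.
Going = (17 − 1) × 248 = 3968 mm.
Add landings: 3968 + 1332 + 1348 = 6648 mm.

6648 mm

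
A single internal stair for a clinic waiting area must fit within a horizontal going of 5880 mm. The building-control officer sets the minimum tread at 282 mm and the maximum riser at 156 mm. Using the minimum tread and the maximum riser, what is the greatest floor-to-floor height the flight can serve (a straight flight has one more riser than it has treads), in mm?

3276 mm

5880 / 282 = 20.85, so 20 treads fit.
Risers = treads + 1 = 21.
Maximum height = 21 × 156 = 3276 mm.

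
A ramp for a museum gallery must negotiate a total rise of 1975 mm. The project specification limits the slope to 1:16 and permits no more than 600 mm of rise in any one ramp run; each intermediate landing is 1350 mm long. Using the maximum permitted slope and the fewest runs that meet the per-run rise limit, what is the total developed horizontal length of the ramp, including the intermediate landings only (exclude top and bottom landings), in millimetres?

35650 mm

At most 600 each: 1975/600 = 3.29, giving 4 ramp runs. That means 3 intermediate landings.
Ramp run (horizontal) at 1:16: 1975 × 16 = 31600 mm.
3 intermediate landings contribute 3 × 1350 = 4050 mm.
Total developed length = 31600 + 4050 = 35650 mm.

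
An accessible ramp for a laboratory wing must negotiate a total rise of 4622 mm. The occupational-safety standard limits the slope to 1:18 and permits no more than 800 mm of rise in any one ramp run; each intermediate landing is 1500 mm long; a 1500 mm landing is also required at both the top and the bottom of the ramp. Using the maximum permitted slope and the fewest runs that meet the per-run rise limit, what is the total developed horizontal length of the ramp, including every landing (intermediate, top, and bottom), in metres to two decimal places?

At most 800 each: 4622/800 = 5.78, giving 6 ramp runs. That means 5 intermediate landings.
Horizontal run for 4622 mm of rise at 1:18 is 4622 × 18 = 83196 mm.
5 intermediate landings contribute 5 × 1500 = 7500 mm.
Top and bottom landings: 2 × 1500 = 3000 mm.
Total = 83196 + 7500 + 3000 = 93696 mm.
= 93.70 m.

93.70 m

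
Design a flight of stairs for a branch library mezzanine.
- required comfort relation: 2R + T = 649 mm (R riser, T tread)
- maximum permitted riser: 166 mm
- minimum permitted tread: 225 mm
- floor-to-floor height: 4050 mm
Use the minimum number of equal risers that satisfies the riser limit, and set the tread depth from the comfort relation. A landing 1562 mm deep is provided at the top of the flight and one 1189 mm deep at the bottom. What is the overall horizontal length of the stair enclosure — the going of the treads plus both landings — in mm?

4050 / 166 = 24.40, so 25 risers are needed.
Each riser is 4050/25 = 162 mm (≤ 166 mm).
Tread T = 649 − 2 × 162 = 325 mm (≥ 225 mm).
Treads = 25 − 1 = 24; going = 24 × 325 = 7800 mm.
Enclosure = 7800 + 1562 + 1189 = 10551 mm.

10551 mm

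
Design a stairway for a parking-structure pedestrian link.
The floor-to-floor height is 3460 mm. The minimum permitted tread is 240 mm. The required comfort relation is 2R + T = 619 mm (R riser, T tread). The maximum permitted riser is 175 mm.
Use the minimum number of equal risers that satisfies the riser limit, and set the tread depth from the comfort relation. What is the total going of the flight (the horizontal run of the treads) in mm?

5187 mm

3460 / 175 = 19.77, so 20 risers are needed.
Riser R = 3460 / 20 = 173 mm, within the 175 mm limit.
T = 619 − 2·173 = 273 mm, which satisfies the 240 mm minimum.
Treads = 20 − 1 = 19; going = 19 × 273 = 5187 mm.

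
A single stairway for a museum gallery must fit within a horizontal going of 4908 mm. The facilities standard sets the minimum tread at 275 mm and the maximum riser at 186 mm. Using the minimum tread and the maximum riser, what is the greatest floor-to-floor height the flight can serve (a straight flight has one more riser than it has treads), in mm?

4908 / 275 = 17.85, so 17 treads fit.
Risers = treads + 1 = 18.
Maximum height = 18 × 186 = 3348 mm.

3348 mm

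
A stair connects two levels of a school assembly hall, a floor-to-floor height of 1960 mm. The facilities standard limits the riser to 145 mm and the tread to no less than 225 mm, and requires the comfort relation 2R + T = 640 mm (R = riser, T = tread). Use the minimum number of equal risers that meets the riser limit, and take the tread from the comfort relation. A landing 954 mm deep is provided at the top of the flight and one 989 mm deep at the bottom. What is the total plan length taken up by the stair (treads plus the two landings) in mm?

1960 / 145 = 13.517 → round up to 14 risers.
R = 1960 ÷ 14 = 140 mm.
From 2R + T = 640: T = 640 − 280 = 360 mm.
Treads = 14 − 1 = 13; going = 13 × 360 = 4680 mm.
Add landings: 4680 + 954 + 989 = 6623 mm.

6623 mm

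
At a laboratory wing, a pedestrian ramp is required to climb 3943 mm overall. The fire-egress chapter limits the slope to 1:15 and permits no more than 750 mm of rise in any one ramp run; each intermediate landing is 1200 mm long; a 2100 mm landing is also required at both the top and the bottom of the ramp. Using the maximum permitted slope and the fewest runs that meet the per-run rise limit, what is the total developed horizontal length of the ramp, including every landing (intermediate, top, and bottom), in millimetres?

3943 / 750 = 5.26, so 6 ramp runs are needed. That means 5 intermediate landings.
Ramp run (horizontal) at 1:15: 3943 × 15 = 59145 mm.
Intermediate landings: 5 × 1200 = 6000 mm.
Top and bottom landings: 2 × 2100 = 4200 mm.
Total = 59145 + 6000 + 4200 = 69345 mm.

69345 mm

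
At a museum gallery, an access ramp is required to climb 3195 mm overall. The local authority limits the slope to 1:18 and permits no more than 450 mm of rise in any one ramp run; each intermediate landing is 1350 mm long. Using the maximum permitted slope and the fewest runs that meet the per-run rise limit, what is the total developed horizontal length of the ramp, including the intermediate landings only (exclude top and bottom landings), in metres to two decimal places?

3195 / 450 = 7.100 → round up to 8 ramp runs. That means 7 intermediate landings.
Horizontal run for 3195 mm of rise at 1:18 is 3195 × 18 = 57510 mm.
7 intermediate landings contribute 7 × 1350 = 9450 mm.
Developed length = 57510 + 9450 = 66960 mm.
= 66.96 m.

66.96 m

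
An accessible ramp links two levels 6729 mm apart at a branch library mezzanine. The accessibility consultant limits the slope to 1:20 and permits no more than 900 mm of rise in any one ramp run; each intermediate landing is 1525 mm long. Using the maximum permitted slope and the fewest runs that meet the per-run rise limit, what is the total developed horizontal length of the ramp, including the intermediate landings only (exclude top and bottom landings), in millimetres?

6729 / 900 = 7.48, so 8 ramp runs are needed. That means 7 intermediate landings.
Ramp run (horizontal) at 1:20: 6729 × 20 = 134580 mm.
7 intermediate landings contribute 7 × 1525 = 10675 mm.
Total developed length = 134580 + 10675 = 145255 mm.

145255 mm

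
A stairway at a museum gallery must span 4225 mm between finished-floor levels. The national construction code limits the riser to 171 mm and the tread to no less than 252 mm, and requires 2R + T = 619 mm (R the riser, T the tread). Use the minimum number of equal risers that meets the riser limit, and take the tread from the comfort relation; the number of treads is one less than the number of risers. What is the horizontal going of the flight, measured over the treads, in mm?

At most 171 each: 4225/171 = 24.71, giving 25 risers.
Riser R = 4225 / 25 = 169 mm, within the 171 mm limit.
T = 619 − 2·169 = 281 mm, which satisfies the 252 mm minimum.
Going = (25 − 1) × 281 = 6744 mm.

6744 mm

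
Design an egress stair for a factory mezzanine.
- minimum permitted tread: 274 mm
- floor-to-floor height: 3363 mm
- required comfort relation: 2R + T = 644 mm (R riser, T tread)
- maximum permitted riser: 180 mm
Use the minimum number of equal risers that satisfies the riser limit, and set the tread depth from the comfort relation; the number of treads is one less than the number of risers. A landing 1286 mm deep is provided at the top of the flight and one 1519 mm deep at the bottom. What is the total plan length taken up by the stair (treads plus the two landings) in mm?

At most 180 each: 3363/180 = 18.68, giving 19 risers.
Each riser is 3363/19 = 177 mm (≤ 180 mm).
From 2R + T = 644: T = 644 − 354 = 290 mm.
Going = (19 − 1) × 290 = 5220 mm.
Add landings: 5220 + 1286 + 1519 = 8025 mm.

8025 mm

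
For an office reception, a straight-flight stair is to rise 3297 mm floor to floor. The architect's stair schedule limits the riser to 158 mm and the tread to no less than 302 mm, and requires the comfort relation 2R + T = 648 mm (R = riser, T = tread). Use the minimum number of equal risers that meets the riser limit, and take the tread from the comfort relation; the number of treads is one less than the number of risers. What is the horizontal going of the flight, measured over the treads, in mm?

6680 mm

3297 / 158 = 20.87, so 21 risers are needed.
R = 3297 ÷ 21 = 157 mm.
T = 648 − 2·157 = 334 mm, which satisfies the 302 mm minimum.
21 risers give 20 treads; going = 20 × 334 = 6680 mm.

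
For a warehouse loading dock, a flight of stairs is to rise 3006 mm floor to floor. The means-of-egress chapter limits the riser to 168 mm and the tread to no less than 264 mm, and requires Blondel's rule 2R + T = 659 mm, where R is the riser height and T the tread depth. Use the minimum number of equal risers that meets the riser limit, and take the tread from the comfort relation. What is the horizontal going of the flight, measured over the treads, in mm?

3006 / 168 = 17.893 → round up to 18 risers.
Each riser is 3006/18 = 167 mm (≤ 168 mm).
T = 659 − 2·167 = 325 mm, which satisfies the 264 mm minimum.
Treads = 18 − 1 = 17; going = 17 × 325 = 5525 mm.

5525 mm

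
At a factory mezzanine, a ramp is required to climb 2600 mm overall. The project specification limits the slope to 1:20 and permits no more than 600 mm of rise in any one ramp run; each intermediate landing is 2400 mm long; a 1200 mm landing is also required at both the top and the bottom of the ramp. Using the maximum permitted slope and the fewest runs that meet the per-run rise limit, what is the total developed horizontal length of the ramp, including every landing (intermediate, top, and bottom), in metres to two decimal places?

⌈2600/600⌉ = 5 ramp runs. That means 4 intermediate landings.
Ramp run (horizontal) at 1:20: 2600 × 20 = 52000 mm.
4 intermediate landings contribute 4 × 2400 = 9600 mm.
Top and bottom landings: 2 × 1200 = 2400 mm.
Total = 52000 + 9600 + 2400 = 64000 mm.
= 64.00 m.

64.00 m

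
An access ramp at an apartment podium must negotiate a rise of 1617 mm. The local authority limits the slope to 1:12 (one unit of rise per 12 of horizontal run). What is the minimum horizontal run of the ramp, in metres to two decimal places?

Run = rise × 12 = 1617 × 12 = 19404 mm.
19404 mm = 19.40 m.

19.40 m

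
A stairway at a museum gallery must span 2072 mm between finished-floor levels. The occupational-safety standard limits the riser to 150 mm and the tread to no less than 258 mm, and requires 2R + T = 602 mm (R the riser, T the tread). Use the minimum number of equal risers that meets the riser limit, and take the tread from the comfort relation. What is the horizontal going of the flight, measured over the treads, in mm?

3978 mm

⌈2072/150⌉ = 14 risers.
R = 2072 ÷ 14 = 148 mm.
T = 602 − 2·148 = 306 mm, which satisfies the 258 mm minimum.
14 risers give 13 treads; going = 13 × 306 = 3978 mm.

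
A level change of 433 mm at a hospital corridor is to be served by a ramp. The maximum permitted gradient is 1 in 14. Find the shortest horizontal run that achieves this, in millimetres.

Run = rise × 14 = 433 × 14 = 6062 mm.

6062 mm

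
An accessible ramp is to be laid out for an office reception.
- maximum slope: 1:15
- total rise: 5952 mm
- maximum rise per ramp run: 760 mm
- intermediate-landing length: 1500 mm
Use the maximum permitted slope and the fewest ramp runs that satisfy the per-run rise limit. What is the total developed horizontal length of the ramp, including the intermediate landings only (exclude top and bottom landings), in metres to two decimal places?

At most 760 each: 5952/760 = 7.83, giving 8 ramp runs. That means 7 intermediate landings.
Horizontal run for 5952 mm of rise at 1:15 is 5952 × 15 = 89280 mm.
7 intermediate landings contribute 7 × 1500 = 10500 mm.
Total developed length = 89280 + 10500 = 99780 mm.
= 99.78 m.

99.78 m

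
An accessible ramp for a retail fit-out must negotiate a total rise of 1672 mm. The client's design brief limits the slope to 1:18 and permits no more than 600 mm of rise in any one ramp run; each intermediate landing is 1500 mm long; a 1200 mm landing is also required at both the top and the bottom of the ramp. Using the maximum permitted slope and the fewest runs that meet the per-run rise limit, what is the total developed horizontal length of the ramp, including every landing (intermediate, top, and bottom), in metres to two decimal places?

35.50 m

1672 / 600 = 2.787 → round up to 3 ramp runs. That means 2 intermediate landings.
Horizontal run for 1672 mm of rise at 1:18 is 1672 × 18 = 30096 mm.
2 intermediate landings contribute 2 × 1500 = 3000 mm.
Top and bottom landings: 2 × 1200 = 2400 mm.
Total = 30096 + 3000 + 2400 = 35496 mm.
= 35.50 m.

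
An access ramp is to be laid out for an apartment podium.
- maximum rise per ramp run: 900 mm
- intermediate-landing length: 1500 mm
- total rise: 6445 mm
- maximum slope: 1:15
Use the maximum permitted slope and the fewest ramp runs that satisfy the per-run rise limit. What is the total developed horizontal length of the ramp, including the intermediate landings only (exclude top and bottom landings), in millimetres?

107175 mm

6445 / 900 = 7.161 → round up to 8 ramp runs. That means 7 intermediate landings.
Horizontal run for 6445 mm of rise at 1:15 is 6445 × 15 = 96675 mm.
Intermediate landings: 7 × 1500 = 10500 mm.
Developed length = 96675 + 10500 = 107175 mm.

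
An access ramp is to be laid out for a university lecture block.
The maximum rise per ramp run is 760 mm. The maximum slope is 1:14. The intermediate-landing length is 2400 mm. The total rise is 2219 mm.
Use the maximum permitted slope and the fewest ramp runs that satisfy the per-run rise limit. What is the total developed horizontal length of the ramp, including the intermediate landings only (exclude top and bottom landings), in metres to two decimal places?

At most 760 each: 2219/760 = 2.92, giving 3 ramp runs. That means 2 intermediate landings.
Ramp run (horizontal) at 1:14: 2219 × 14 = 31066 mm.
2 intermediate landings contribute 2 × 2400 = 4800 mm.
Developed length = 31066 + 4800 = 35866 mm.
= 35.87 m.

35.87 m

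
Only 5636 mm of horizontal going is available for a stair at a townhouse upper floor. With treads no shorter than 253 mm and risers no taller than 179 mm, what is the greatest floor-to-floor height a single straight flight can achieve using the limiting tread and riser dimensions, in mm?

Treads that fit: ⌊5636 / 253⌋ = 22.
Risers = treads + 1 = 23.
Maximum height = 23 × 179 = 4117 mm.

4117 mm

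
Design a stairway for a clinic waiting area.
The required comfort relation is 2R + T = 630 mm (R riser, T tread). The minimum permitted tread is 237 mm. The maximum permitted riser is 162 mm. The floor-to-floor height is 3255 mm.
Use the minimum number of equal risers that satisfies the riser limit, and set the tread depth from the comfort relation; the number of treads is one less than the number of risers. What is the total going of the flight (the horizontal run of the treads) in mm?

At most 162 each: 3255/162 = 20.09, giving 21 risers.
Each riser is 3255/21 = 155 mm (≤ 162 mm).
Tread T = 630 − 2 × 155 = 320 mm (≥ 237 mm).
Treads = 21 − 1 = 20; going = 20 × 320 = 6400 mm.

6400 mm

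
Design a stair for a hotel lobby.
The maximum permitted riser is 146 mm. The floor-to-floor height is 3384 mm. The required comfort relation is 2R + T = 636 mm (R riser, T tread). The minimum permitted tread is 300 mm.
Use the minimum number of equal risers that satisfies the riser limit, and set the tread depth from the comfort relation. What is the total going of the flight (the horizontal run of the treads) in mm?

8142 mm

At most 146 each: 3384/146 = 23.18, giving 24 risers.
Each riser is 3384/24 = 141 mm (≤ 146 mm).
T = 636 − 2·141 = 354 mm, which satisfies the 300 mm minimum.
24 risers give 23 treads; going = 23 × 354 = 8142 mm.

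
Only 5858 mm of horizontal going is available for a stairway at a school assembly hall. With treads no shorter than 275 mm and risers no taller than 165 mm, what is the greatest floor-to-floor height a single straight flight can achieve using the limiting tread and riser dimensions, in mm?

5858 / 275 = 21.30, so 21 treads fit.
Risers = treads + 1 = 22.
Maximum height = 22 × 165 = 3630 mm.

3630 mm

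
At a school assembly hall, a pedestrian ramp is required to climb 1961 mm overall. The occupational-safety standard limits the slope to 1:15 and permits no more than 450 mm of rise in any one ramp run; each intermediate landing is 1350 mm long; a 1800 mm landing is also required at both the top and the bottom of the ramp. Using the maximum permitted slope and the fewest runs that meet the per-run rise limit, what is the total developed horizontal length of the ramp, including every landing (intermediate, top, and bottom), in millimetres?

38415 mm

1961 / 450 = 4.358 → round up to 5 ramp runs. That means 4 intermediate landings.
Horizontal run for 1961 mm of rise at 1:15 is 1961 × 15 = 29415 mm.
4 intermediate landings contribute 4 × 1350 = 5400 mm.
Top and bottom landings: 2 × 1800 = 3600 mm.
Total = 29415 + 5400 + 3600 = 38415 mm.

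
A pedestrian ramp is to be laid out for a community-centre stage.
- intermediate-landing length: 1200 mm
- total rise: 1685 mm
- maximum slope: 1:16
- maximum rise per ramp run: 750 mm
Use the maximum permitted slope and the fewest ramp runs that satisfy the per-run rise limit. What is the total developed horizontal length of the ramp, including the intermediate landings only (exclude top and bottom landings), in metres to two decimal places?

29.36 m

1685 / 750 = 2.25, so 3 ramp runs are needed. That means 2 intermediate landings.
Horizontal run for 1685 mm of rise at 1:16 is 1685 × 16 = 26960 mm.
2 intermediate landings contribute 2 × 1200 = 2400 mm.
Total developed length = 26960 + 2400 = 29360 mm.
= 29.36 m.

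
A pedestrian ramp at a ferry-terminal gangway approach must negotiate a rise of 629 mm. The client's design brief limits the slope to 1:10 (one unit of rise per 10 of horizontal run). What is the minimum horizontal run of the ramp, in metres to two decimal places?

Run = rise × 10 = 629 × 10 = 6290 mm.
6290 mm = 6.29 m.

6.29 m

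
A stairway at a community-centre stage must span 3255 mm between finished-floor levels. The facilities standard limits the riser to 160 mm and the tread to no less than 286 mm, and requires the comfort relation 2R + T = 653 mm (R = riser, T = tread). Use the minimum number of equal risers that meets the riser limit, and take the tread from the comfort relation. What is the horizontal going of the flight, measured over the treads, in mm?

6860 mm

3255 / 160 = 20.344 → round up to 21 risers.
Riser R = 3255 / 21 = 155 mm, within the 160 mm limit.
Tread T = 653 − 2 × 155 = 343 mm (≥ 286 mm).
21 risers give 20 treads; going = 20 × 343 = 6860 mm.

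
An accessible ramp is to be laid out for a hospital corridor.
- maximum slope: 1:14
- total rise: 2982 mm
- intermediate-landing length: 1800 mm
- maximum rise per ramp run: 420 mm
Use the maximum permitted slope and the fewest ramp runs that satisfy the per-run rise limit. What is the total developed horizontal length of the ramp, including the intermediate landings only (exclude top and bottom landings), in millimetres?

54348 mm

⌈2982/420⌉ = 8 ramp runs. That means 7 intermediate landings.
Horizontal run for 2982 mm of rise at 1:14 is 2982 × 14 = 41748 mm.
7 intermediate landings contribute 7 × 1800 = 12600 mm.
Total developed length = 41748 + 12600 = 54348 mm.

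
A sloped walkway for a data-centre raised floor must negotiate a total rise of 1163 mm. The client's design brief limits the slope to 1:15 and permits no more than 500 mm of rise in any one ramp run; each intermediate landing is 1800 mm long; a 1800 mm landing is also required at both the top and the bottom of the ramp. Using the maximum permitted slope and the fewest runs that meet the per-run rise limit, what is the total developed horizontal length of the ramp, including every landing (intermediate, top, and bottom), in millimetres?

At most 500 each: 1163/500 = 2.33, giving 3 ramp runs. That means 2 intermediate landings.
Horizontal run for 1163 mm of rise at 1:15 is 1163 × 15 = 17445 mm.
Intermediate landings: 2 × 1800 = 3600 mm.
Top and bottom landings: 2 × 1800 = 3600 mm.
Total = 17445 + 3600 + 3600 = 24645 mm.

24645 mm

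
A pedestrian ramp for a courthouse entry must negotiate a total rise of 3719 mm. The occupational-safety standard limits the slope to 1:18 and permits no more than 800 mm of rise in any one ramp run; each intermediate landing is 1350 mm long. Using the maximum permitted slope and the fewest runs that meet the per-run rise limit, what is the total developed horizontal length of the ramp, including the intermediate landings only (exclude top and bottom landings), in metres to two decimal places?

At most 800 each: 3719/800 = 4.65, giving 5 ramp runs. That means 4 intermediate landings.
Horizontal run for 3719 mm of rise at 1:18 is 3719 × 18 = 66942 mm.
4 intermediate landings contribute 4 × 1350 = 5400 mm.
Total developed length = 66942 + 5400 = 72342 mm.
= 72.34 m.

72.34 m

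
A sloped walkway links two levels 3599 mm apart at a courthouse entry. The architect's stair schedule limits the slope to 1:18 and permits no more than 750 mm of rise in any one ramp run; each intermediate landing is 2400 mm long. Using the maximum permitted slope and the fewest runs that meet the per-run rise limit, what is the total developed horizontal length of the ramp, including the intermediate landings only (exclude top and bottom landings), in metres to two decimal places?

74.38 m

3599 / 750 = 4.799 → round up to 5 ramp runs. That means 4 intermediate landings.
Ramp run (horizontal) at 1:18: 3599 × 18 = 64782 mm.
Intermediate landings: 4 × 2400 = 9600 mm.
Total developed length = 64782 + 9600 = 74382 mm.
= 74.38 m.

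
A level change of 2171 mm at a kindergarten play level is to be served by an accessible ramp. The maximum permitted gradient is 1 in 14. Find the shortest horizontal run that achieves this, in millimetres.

30394 mm

Run = rise × 14 = 2171 × 14 = 30394 mm.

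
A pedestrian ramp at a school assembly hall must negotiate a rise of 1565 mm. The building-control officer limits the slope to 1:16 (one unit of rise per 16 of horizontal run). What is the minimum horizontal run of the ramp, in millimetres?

25040 mm

At 1:16 the run is 16 × 1565 = 25040 mm.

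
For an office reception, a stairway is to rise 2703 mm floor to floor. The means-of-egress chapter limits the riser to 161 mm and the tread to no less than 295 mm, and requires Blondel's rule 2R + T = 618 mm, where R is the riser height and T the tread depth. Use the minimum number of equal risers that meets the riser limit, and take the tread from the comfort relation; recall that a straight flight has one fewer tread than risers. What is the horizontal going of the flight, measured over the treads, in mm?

At most 161 each: 2703/161 = 16.79, giving 17 risers.
Each riser is 2703/17 = 159 mm (≤ 161 mm).
Tread T = 618 − 2 × 159 = 300 mm (≥ 295 mm).
Treads = 17 − 1 = 16; going = 16 × 300 = 4800 mm.

4800 mm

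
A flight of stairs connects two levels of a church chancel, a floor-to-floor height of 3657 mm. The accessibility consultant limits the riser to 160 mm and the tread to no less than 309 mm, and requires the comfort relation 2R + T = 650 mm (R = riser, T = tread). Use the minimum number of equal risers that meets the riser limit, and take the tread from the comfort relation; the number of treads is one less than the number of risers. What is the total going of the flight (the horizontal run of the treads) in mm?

7304 mm

At most 160 each: 3657/160 = 22.86, giving 23 risers.
Riser R = 3657 / 23 = 159 mm, within the 160 mm limit.
From 2R + T = 650: T = 650 − 318 = 332 mm.
Going = (23 − 1) × 332 = 7304 mm.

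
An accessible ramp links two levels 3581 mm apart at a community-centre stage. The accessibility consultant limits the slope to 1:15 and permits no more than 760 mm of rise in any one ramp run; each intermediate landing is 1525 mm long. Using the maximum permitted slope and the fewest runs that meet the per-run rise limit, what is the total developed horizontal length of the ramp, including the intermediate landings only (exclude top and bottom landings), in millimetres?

3581 / 760 = 4.71, so 5 ramp runs are needed. That means 4 intermediate landings.
Ramp run (horizontal) at 1:15: 3581 × 15 = 53715 mm.
Intermediate landings: 4 × 1525 = 6100 mm.
Developed length = 53715 + 6100 = 59815 mm.

59815 mm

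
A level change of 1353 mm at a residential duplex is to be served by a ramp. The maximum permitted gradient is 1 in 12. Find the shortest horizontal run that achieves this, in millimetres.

16236 mm

At 1:12 the run is 12 × 1353 = 16236 mm.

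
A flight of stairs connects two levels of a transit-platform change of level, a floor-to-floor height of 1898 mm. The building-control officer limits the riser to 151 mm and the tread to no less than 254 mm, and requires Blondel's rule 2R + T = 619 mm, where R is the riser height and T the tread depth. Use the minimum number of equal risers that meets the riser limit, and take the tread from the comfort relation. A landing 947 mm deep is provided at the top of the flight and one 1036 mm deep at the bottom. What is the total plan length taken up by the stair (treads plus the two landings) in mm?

5907 mm

1898 / 151 = 12.570 → round up to 13 risers.
Each riser is 1898/13 = 146 mm (≤ 151 mm).
From 2R + T = 619: T = 619 − 292 = 327 mm.
13 risers give 12 treads; going = 12 × 327 = 3924 mm.
Add landings: 3924 + 947 + 1036 = 5907 mm.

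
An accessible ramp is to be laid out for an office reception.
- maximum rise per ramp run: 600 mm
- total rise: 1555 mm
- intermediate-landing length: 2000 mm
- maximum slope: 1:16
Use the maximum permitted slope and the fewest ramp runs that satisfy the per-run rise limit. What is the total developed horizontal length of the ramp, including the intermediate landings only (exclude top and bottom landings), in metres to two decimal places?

1555 / 600 = 2.59, so 3 ramp runs are needed. That means 2 intermediate landings.
Horizontal run for 1555 mm of rise at 1:16 is 1555 × 16 = 24880 mm.
2 intermediate landings contribute 2 × 2000 = 4000 mm.
Developed length = 24880 + 4000 = 28880 mm.
= 28.88 m.

28.88 m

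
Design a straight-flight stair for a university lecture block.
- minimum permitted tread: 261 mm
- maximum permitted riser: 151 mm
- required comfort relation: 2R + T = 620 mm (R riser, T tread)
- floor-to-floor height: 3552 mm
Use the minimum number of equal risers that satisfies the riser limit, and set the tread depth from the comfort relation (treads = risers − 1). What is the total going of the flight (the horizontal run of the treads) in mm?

At most 151 each: 3552/151 = 23.52, giving 24 risers.
R = 3552 ÷ 24 = 148 mm.
From 2R + T = 620: T = 620 − 296 = 324 mm.
24 risers give 23 treads; going = 23 × 324 = 7452 mm.

7452 mm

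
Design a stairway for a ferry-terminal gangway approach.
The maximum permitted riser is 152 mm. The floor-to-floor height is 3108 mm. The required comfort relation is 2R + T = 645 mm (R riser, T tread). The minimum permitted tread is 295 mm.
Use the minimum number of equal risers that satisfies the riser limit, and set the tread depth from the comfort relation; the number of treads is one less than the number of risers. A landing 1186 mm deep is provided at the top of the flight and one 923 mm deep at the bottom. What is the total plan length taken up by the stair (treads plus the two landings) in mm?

9089 mm

⌈3108/152⌉ = 21 risers.
Riser R = 3108 / 21 = 148 mm, within the 152 mm limit.
T = 645 − 2·148 = 349 mm, which satisfies the 295 mm minimum.
21 risers give 20 treads; going = 20 × 349 = 6980 mm.
Add landings: 6980 + 1186 + 923 = 9089 mm.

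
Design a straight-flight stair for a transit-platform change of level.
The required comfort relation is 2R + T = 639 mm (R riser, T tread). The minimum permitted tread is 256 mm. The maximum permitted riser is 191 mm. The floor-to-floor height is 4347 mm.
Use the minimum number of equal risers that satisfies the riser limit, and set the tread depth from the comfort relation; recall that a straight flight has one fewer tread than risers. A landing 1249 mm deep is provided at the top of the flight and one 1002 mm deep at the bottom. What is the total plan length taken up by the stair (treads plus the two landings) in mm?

At most 191 each: 4347/191 = 22.76, giving 23 risers.
R = 4347 ÷ 23 = 189 mm.
Tread T = 639 − 2 × 189 = 261 mm (≥ 256 mm).
Going = (23 − 1) × 261 = 5742 mm.
Add landings: 5742 + 1249 + 1002 = 7993 mm.

7993 mm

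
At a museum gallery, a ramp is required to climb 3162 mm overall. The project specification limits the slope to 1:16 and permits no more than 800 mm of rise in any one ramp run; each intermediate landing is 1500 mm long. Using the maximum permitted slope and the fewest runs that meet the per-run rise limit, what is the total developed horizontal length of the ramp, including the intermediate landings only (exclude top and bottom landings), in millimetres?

55092 mm

3162 / 800 = 3.953 → round up to 4 ramp runs. That means 3 intermediate landings.
Horizontal run for 3162 mm of rise at 1:16 is 3162 × 16 = 50592 mm.
3 intermediate landings contribute 3 × 1500 = 4500 mm.
Total developed length = 50592 + 4500 = 55092 mm.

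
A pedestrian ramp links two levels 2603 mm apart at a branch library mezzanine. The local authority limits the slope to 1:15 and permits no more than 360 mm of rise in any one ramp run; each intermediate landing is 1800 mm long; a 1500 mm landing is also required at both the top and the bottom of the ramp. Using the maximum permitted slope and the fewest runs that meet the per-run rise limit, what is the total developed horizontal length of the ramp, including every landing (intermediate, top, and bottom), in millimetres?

54645 mm

2603 / 360 = 7.23, so 8 ramp runs are needed. That means 7 intermediate landings.
Horizontal run for 2603 mm of rise at 1:15 is 2603 × 15 = 39045 mm.
7 intermediate landings contribute 7 × 1800 = 12600 mm.
Top and bottom landings: 2 × 1500 = 3000 mm.
Total = 39045 + 12600 + 3000 = 54645 mm.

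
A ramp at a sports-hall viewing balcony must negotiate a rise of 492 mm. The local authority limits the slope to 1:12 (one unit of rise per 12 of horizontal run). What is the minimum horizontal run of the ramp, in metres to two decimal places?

5.90 m

At 1:12 the run is 12 × 492 = 5904 mm.
5904 mm = 5.90 m.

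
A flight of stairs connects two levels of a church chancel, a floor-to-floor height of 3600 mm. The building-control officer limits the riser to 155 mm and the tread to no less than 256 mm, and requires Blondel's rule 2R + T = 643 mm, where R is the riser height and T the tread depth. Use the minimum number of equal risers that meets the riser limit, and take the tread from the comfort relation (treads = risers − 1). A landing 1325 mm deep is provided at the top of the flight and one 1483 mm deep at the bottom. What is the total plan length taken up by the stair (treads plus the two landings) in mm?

10697 mm

3600 / 155 = 23.226 → round up to 24 risers.
Each riser is 3600/24 = 150 mm (≤ 155 mm).
T = 643 − 2·150 = 343 mm, which satisfies the 256 mm minimum.
Going = (24 − 1) × 343 = 7889 mm.
Enclosure = 7889 + 1325 + 1483 = 10697 mm.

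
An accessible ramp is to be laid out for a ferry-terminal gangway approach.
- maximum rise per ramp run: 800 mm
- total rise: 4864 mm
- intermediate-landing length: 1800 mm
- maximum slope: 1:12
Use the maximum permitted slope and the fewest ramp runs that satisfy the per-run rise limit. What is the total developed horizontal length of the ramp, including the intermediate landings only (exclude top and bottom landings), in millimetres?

⌈4864/800⌉ = 7 ramp runs. That means 6 intermediate landings.
Ramp run (horizontal) at 1:12: 4864 × 12 = 58368 mm.
6 intermediate landings contribute 6 × 1800 = 10800 mm.
Total developed length = 58368 + 10800 = 69168 mm.

69168 mm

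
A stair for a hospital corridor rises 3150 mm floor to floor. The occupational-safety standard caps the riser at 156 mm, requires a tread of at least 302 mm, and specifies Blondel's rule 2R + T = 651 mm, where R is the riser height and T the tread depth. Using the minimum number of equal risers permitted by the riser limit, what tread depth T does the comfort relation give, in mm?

3150 / 156 = 20.19, so 21 risers are needed.
R = 3150 ÷ 21 = 150 mm.
Tread T = 651 − 2 × 150 = 351 mm (≥ 302 mm).

351 mm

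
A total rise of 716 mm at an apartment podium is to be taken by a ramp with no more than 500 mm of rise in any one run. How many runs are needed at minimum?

2 runs

716 / 500 = 1.43, so 2 ramp runs are needed.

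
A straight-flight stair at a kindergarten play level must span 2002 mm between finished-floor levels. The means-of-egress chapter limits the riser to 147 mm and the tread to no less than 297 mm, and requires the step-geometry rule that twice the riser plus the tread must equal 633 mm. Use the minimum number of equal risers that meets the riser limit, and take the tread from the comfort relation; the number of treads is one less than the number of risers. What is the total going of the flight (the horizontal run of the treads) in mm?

4511 mm

2002 / 147 = 13.62, so 14 risers are needed.
Riser R = 2002 / 14 = 143 mm, within the 147 mm limit.
T = 633 − 2·143 = 347 mm, which satisfies the 297 mm minimum.
Treads = 14 − 1 = 13; going = 13 × 347 = 4511 mm.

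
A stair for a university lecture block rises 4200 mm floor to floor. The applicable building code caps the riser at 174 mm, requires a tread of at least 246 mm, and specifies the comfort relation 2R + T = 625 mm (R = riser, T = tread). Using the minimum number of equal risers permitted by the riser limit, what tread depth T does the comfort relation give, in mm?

⌈4200/174⌉ = 25 risers.
R = 4200 ÷ 25 = 168 mm.
From 2R + T = 625: T = 625 − 336 = 289 mm.

289 mm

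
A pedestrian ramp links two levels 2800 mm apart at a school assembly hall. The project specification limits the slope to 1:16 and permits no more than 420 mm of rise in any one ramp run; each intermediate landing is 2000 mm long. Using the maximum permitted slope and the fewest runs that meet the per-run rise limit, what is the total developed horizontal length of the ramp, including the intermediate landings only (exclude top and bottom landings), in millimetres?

56800 mm

At most 420 each: 2800/420 = 6.67, giving 7 ramp runs. That means 6 intermediate landings.
Horizontal run for 2800 mm of rise at 1:16 is 2800 × 16 = 44800 mm.
6 intermediate landings contribute 6 × 2000 = 12000 mm.
Total developed length = 44800 + 12000 = 56800 mm.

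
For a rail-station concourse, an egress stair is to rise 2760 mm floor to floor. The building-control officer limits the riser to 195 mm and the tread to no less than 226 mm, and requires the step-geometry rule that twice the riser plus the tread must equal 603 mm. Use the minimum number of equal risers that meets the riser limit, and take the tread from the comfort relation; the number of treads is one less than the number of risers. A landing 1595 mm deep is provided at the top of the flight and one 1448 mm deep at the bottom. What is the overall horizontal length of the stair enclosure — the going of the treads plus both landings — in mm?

At most 195 each: 2760/195 = 14.15, giving 15 risers.
Each riser is 2760/15 = 184 mm (≤ 195 mm).
T = 603 − 2·184 = 235 mm, which satisfies the 226 mm minimum.
Going = (15 − 1) × 235 = 3290 mm.
Enclosure = 3290 + 1595 + 1448 = 6333 mm.

6333 mm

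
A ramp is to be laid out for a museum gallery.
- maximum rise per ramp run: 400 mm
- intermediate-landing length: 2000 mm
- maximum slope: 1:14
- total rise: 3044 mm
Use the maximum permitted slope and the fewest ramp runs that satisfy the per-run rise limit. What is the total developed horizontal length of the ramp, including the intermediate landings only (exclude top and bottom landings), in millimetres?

56616 mm

3044 / 400 = 7.610 → round up to 8 ramp runs. That means 7 intermediate landings.
Horizontal run for 3044 mm of rise at 1:14 is 3044 × 14 = 42616 mm.
7 intermediate landings contribute 7 × 2000 = 14000 mm.
Total developed length = 42616 + 14000 = 56616 mm.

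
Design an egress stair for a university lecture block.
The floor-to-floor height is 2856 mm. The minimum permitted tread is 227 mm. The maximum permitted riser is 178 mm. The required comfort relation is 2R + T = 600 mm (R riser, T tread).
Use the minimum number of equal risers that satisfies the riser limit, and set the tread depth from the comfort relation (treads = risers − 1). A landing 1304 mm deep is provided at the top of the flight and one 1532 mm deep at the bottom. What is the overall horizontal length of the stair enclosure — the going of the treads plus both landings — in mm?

7060 mm

At most 178 each: 2856/178 = 16.04, giving 17 risers.
Riser R = 2856 / 17 = 168 mm, within the 178 mm limit.
Tread T = 600 − 2 × 168 = 264 mm (≥ 227 mm).
17 risers give 16 treads; going = 16 × 264 = 4224 mm.
Add landings: 4224 + 1304 + 1532 = 7060 mm.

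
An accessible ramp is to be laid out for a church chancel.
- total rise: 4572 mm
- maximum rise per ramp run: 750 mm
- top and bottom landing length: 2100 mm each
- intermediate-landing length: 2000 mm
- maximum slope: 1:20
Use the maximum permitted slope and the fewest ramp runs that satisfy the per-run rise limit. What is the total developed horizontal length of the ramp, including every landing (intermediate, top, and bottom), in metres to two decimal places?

⌈4572/750⌉ = 7 ramp runs. That means 6 intermediate landings.
Ramp run (horizontal) at 1:20: 4572 × 20 = 91440 mm.
6 intermediate landings contribute 6 × 2000 = 12000 mm.
Top and bottom landings: 2 × 2100 = 4200 mm.
Total = 91440 + 12000 + 4200 = 107640 mm.
= 107.64 m.

107.64 m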